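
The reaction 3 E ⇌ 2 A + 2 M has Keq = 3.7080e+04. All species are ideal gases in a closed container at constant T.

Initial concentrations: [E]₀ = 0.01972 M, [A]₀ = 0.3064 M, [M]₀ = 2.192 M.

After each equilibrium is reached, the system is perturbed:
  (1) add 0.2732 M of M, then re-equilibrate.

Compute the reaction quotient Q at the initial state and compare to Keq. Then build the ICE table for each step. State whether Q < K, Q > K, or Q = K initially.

Q₀ = 5.8822e+04 vs Keq = 3.7080e+04 ⇒ Q>K, reverse
Step 1:
                  E         A         M
  I         0.01972    0.3064     2.192
  C        0.003159 -0.002106 -0.002106
  E         0.02288    0.3043      2.19
  solve Keq expr → x = -0.001053; check Q = 3.7080e+04
Then add 0.2732 M of M.
Step 2:
                  E         A         M
  I         0.02288    0.3043     2.463
  C        0.001792 -0.001195 -0.001195
  E         0.02467    0.3031     2.462
  solve Keq expr → x = -5.9750e-04; check Q = 3.7080e+04

Q₀ = 5.8822e+04; Q > K (proceeds reverse)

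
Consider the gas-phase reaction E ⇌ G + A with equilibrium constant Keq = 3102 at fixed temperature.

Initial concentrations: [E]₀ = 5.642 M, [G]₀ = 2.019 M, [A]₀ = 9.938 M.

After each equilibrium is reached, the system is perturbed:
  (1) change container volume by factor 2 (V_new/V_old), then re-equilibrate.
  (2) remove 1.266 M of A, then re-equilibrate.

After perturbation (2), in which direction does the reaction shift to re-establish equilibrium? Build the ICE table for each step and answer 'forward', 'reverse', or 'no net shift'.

Direction: forward

Q₀ = 3.556 vs Keq = 3102 ⇒ Q<K, forward
Step 1:
                  E         G         A
  Initial     5.642     2.019     9.938
  Change     -5.604     5.604     5.604
  Equil     0.03819     7.623     15.54
  solve Keq expr → x = 5.604; check Q = 3102
Then change container volume by factor 2 (V_new/V_old).
Step 2:
                  E         G         A
  Initial    0.0191     3.811     7.771
  Change  -0.009513  0.009513  0.009513
  Equil    0.009584     3.821      7.78
  solve Keq expr → x = 0.009513; check Q = 3102
Then remove 1.266 M of A.
Step 3:
                  E         G         A
  Initial  0.009584     3.821     6.514
  Change  -0.001554  0.001554  0.001554
  Equil    0.008029     3.822     6.516
  solve Keq expr → x = 0.001554; check Q = 3102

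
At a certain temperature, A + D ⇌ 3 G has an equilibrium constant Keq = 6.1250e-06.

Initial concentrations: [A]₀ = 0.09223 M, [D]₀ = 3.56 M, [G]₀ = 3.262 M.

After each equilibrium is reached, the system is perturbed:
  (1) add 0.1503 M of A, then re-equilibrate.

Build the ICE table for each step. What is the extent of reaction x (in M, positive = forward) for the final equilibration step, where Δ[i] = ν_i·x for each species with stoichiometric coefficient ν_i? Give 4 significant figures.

x = 4.3920e-04 M

Q₀ = 105.7 vs Keq = 6.1250e-06 ⇒ Q>K, reverse
Step 1:
                  A         D         G
  init      0.09223      3.56     3.262
  Δ           1.077     1.077     -3.23
  eq          1.169     4.637   0.03214
  solve Keq expr → x = -1.077; check Q = 6.1250e-06
Then add 0.1503 M of A.
Step 2:
                  A         D         G
  init        1.319     4.637   0.03214
  Δ       -4.3920e-04 -4.3920e-04  0.001318
  eq          1.319     4.636   0.03346
  solve Keq expr → x = 4.3920e-04; check Q = 6.1250e-06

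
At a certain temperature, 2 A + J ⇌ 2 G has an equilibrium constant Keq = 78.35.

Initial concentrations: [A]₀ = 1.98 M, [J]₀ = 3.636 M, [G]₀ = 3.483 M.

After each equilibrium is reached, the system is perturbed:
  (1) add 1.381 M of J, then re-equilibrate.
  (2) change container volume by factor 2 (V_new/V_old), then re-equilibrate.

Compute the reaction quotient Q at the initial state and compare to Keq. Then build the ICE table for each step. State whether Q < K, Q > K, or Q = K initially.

Q₀ = 0.851 vs Keq = 78.35 ⇒ Q<K, forward
Step 1:
                    A           J           G
  Initial        1.98       3.636       3.483
  Change       -1.636     -0.8178       1.636
  Equil        0.3445       2.818       5.119
  solve Keq expr → x = 0.8178; check Q = 78.35
Then add 1.381 M of J.
Step 2:
                    A           J           G
  Initial      0.3445       4.199       5.119
  Change     -0.05808    -0.02904     0.05808
  Equil        0.2864        4.17       5.177
  solve Keq expr → x = 0.02904; check Q = 78.35
Then change container volume by factor 2 (V_new/V_old).
Step 3:
                    A           J           G
  Initial      0.1432       2.085       2.588
  Change      0.05383     0.02692    -0.05383
  Equil         0.197       2.112       2.534
  solve Keq expr → x = -0.02692; check Q = 78.35

Q₀ = 0.851; Q < K (proceeds forward)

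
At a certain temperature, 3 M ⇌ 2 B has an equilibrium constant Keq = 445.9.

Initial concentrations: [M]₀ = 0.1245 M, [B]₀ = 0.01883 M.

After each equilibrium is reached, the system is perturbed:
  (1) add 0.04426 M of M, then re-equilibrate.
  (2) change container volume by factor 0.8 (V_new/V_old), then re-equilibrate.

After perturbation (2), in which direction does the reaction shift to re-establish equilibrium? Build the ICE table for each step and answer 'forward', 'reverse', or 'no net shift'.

Q₀ = 0.1837 vs Keq = 445.9 ⇒ Q<K, forward
Step 1:
                    M           B
  init         0.1245     0.01883
  Δ           -0.0992     0.06613
  eq           0.0253     0.08496
  solve Keq expr → x = 0.03307; check Q = 445.9
Then add 0.04426 M of M.
Step 2:
                    M           B
  init        0.06956     0.08496
  Δ           -0.0393      0.0262
  eq          0.03026      0.1112
  solve Keq expr → x = 0.0131; check Q = 445.9
Then change container volume by factor 0.8 (V_new/V_old).
Step 3:
                    M           B
  init        0.03783       0.139
  Δ         -0.002438    0.001625
  eq          0.03539      0.1406
  solve Keq expr → x = 8.1273e-04; check Q = 445.9

Direction: forward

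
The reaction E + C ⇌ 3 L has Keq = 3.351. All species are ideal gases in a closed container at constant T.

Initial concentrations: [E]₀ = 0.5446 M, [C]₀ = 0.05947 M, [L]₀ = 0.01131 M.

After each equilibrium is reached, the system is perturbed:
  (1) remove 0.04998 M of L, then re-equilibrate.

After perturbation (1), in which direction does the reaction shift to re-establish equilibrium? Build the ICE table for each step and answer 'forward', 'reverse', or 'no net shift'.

Q₀ = 4.4670e-05 vs Keq = 3.351 ⇒ Q<K, forward
Step 1:
                  E         C         L
  init       0.5446   0.05947   0.01131
  Δ        -0.05596  -0.05596    0.1679
  eq         0.4886  0.003513    0.1792
  solve Keq expr → x = 0.05596; check Q = 3.351
Then remove 0.04998 M of L.
Step 2:
                  E         C         L
  init       0.4886  0.003513    0.1292
  Δ       -0.001998 -0.001998  0.005994
  eq         0.4866  0.001515    0.1352
  solve Keq expr → x = 0.001998; check Q = 3.351

Direction: forward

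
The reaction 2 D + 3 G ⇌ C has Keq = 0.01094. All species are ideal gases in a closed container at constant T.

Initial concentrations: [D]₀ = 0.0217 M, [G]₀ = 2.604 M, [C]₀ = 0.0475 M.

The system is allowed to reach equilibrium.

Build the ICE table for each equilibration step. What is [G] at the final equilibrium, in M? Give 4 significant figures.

[G]_eq = 2.738 M

Q₀ = 5.713 vs Keq = 0.01094 ⇒ Q>K, reverse
Step 1:
                  D         G         C
  Initial    0.0217     2.604    0.0475
  Change    0.08945    0.1342  -0.04473
  Equil      0.1112     2.738  0.002775
  solve Keq expr → x = -0.04473; check Q = 0.01094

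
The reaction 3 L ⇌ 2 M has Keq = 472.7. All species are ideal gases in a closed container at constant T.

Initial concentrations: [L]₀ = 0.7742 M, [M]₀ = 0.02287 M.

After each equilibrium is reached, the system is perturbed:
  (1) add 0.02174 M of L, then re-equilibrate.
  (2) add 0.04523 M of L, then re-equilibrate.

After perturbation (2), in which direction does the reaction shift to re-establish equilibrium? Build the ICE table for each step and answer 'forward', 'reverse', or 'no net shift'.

Direction: forward

Q₀ = 0.001127 vs Keq = 472.7 ⇒ Q<K, forward
Step 1:
                  L         M
  init       0.7742   0.02287
  Δ         -0.6948    0.4632
  eq        0.07936    0.4861
  solve Keq expr → x = 0.2316; check Q = 472.7
Then add 0.02174 M of L.
Step 2:
                  L         M
  init       0.1011    0.4861
  Δ        -0.02028   0.01352
  eq        0.08083    0.4996
  solve Keq expr → x = 0.006758; check Q = 472.7
Then add 0.04523 M of L.
Step 3:
                  L         M
  init       0.1261    0.4996
  Δ        -0.04222   0.02815
  eq        0.08384    0.5278
  solve Keq expr → x = 0.01407; check Q = 472.7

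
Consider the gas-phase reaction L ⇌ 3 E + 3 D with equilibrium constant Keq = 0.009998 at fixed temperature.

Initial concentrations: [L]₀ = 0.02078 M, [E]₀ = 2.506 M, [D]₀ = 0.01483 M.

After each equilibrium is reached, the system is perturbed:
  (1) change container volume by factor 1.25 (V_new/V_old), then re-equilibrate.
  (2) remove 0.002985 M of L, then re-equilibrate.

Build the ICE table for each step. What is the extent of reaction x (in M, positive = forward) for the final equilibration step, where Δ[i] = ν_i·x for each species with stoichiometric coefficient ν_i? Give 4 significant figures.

Q₀ = 0.00247 vs Keq = 0.009998 ⇒ Q<K, forward
Step 1:
                    L           E           D
  Initial     0.02078       2.506     0.01483
  Change    -0.002572    0.007716    0.007716
  Equil       0.01821       2.514     0.02255
  solve Keq expr → x = 0.002572; check Q = 0.009998
Then change container volume by factor 1.25 (V_new/V_old).
Step 2:
                    L           E           D
  Initial     0.01457       2.011     0.01804
  Change    -0.002215    0.006645    0.006645
  Equil       0.01235       2.018     0.02468
  solve Keq expr → x = 0.002215; check Q = 0.009998
Then remove 0.002985 M of L.
Step 3:
                    L           E           D
  Initial    0.009366       2.018     0.02468
  Change   5.6924e-04   -0.001708   -0.001708
  Equil      0.009936       2.016     0.02297
  solve Keq expr → x = -5.6924e-04; check Q = 0.009998

x = -5.6924e-04 M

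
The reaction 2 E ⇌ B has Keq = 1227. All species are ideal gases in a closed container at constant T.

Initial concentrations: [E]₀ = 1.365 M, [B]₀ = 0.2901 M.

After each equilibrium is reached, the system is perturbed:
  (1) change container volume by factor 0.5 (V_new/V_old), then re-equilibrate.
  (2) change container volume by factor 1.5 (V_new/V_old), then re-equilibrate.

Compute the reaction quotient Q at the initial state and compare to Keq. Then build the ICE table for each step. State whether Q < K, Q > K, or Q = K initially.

Q₀ = 0.1557 vs Keq = 1227 ⇒ Q<K, forward
Step 1:
                  E         B
  Initial     1.365    0.2901
  Change     -1.337    0.6685
  Equil     0.02795    0.9586
  solve Keq expr → x = 0.6685; check Q = 1227
Then change container volume by factor 0.5 (V_new/V_old).
Step 2:
                  E         B
  Initial    0.0559     1.917
  Change   -0.01629  0.008145
  Equil     0.03961     1.925
  solve Keq expr → x = 0.008145; check Q = 1227
Then change container volume by factor 1.5 (V_new/V_old).
Step 3:
                  E         B
  Initial   0.02641     1.284
  Change   0.005898 -0.002949
  Equil     0.03231     1.281
  solve Keq expr → x = -0.002949; check Q = 1227

Q₀ = 0.1557; Q < K (proceeds forward)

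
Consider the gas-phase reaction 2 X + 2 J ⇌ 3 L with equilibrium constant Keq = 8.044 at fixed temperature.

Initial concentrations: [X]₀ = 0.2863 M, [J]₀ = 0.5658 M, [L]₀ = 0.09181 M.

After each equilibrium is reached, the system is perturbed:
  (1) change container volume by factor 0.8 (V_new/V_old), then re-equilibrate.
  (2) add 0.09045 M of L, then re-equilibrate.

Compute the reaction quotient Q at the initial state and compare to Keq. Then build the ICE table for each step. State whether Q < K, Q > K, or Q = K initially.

Q₀ = 0.02949 vs Keq = 8.044 ⇒ Q<K, forward
Step 1:
                    X           J           L
  Initial      0.2863      0.5658     0.09181
  Change      -0.1438     -0.1438      0.2157
  Equil        0.1425       0.422      0.3075
  solve Keq expr → x = 0.07191; check Q = 8.044
Then change container volume by factor 0.8 (V_new/V_old).
Step 2:
                    X           J           L
  Initial      0.1781      0.5275      0.3844
  Change    -0.008313   -0.008313     0.01247
  Equil        0.1698      0.5192      0.3969
  solve Keq expr → x = 0.004157; check Q = 8.044
Then add 0.09045 M of L.
Step 3:
                    X           J           L
  Initial      0.1698      0.5192      0.4873
  Change      0.02529     0.02529    -0.03794
  Equil        0.1951      0.5445      0.4494
  solve Keq expr → x = -0.01265; check Q = 8.044

Q₀ = 0.02949; Q < K (proceeds forward)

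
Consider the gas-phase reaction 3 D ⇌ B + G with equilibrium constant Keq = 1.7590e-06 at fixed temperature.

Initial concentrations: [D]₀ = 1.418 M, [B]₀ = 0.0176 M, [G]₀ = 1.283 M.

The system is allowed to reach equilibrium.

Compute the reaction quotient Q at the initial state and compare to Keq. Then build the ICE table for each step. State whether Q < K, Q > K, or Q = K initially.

Q₀ = 0.00792 vs Keq = 1.7590e-06 ⇒ Q>K, reverse
Step 1:
                   D          B          G
  I            1.418     0.0176      1.283
  C          0.05279    -0.0176    -0.0176
  E            1.471 4.4227e-06      1.265
  solve Keq expr → x = -0.0176; check Q = 1.7590e-06

Q₀ = 0.00792; Q > K (proceeds reverse)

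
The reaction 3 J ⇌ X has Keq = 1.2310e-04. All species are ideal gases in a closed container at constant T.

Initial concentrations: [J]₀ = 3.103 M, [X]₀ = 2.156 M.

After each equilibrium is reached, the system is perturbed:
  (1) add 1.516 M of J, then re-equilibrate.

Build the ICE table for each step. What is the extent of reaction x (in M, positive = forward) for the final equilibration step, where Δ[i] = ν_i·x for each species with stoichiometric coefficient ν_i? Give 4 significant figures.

x = 0.0501 M

Q₀ = 0.07216 vs Keq = 1.2310e-04 ⇒ Q>K, reverse
Step 1:
                    J           X
  init          3.103       2.156
  Δ             6.173      -2.058
  eq            9.276     0.09826
  solve Keq expr → x = -2.058; check Q = 1.2310e-04
Then add 1.516 M of J.
Step 2:
                    J           X
  init          10.79     0.09826
  Δ           -0.1503      0.0501
  eq            10.64      0.1484
  solve Keq expr → x = 0.0501; check Q = 1.2310e-04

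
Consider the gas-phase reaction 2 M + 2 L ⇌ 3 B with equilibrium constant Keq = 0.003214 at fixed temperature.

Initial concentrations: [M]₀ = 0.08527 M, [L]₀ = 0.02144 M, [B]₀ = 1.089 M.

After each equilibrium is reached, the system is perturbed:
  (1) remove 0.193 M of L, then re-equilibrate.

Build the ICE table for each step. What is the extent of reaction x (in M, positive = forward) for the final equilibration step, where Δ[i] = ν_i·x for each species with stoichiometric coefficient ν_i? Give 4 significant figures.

x = -0.005602 M

Q₀ = 3.8640e+05 vs Keq = 0.003214 ⇒ Q>K, reverse
Step 1:
                    M           L           B
  init        0.08527     0.02144       1.089
  Δ             0.663       0.663     -0.9945
  eq           0.7483      0.6845     0.09447
  solve Keq expr → x = -0.3315; check Q = 0.003214
Then remove 0.193 M of L.
Step 2:
                    M           L           B
  init         0.7483      0.4915     0.09447
  Δ            0.0112      0.0112    -0.01681
  eq           0.7595      0.5027     0.07766
  solve Keq expr → x = -0.005602; check Q = 0.003214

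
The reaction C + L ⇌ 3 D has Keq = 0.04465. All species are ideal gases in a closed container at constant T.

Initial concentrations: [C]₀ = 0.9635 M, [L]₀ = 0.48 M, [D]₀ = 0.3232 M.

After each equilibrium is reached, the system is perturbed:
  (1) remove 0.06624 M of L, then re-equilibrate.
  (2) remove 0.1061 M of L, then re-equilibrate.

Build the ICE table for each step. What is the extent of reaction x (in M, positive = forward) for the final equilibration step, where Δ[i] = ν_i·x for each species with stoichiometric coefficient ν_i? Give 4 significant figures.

Q₀ = 0.073 vs Keq = 0.04465 ⇒ Q>K, reverse
Step 1:
                    C           L           D
  init         0.9635        0.48      0.3232
  Δ           0.01488     0.01488    -0.04463
  eq           0.9784      0.4949      0.2786
  solve Keq expr → x = -0.01488; check Q = 0.04465
Then remove 0.06624 M of L.
Step 2:
                    C           L           D
  init         0.9784      0.4286      0.2786
  Δ          0.003952    0.003952    -0.01186
  eq           0.9823      0.4326      0.2667
  solve Keq expr → x = -0.003952; check Q = 0.04465
Then remove 0.1061 M of L.
Step 3:
                    C           L           D
  init         0.9823      0.3265      0.2667
  Δ          0.007173    0.007173    -0.02152
  eq           0.9895      0.3337      0.2452
  solve Keq expr → x = -0.007173; check Q = 0.04465

x = -0.007173 M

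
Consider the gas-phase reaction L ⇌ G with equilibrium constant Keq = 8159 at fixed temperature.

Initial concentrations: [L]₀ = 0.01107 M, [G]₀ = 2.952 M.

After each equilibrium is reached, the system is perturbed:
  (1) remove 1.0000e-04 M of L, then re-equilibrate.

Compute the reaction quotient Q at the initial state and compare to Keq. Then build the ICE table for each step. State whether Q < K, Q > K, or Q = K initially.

Q₀ = 266.7; Q < K (proceeds forward)

Q₀ = 266.7 vs Keq = 8159 ⇒ Q<K, forward
Step 1:
                    L           G
  I           0.01107       2.952
  C          -0.01071     0.01071
  E        3.6312e-04       2.963
  solve Keq expr → x = 0.01071; check Q = 8159
Then remove 1.0000e-04 M of L.
Step 2:
                    L           G
  I        2.6312e-04       2.963
  C        9.9988e-05 -9.9988e-05
  E        3.6311e-04       2.963
  solve Keq expr → x = -9.9988e-05; check Q = 8159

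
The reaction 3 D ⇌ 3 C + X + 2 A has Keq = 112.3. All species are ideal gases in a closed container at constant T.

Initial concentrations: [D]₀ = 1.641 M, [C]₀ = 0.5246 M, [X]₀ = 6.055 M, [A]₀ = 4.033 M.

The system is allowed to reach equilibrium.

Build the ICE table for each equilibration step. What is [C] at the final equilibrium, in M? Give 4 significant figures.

[C]_eq = 1.07 M

Q₀ = 3.218 vs Keq = 112.3 ⇒ Q<K, forward
Step 1:
                  D         C         X         A
  Initial     1.641    0.5246     6.055     4.033
  Change    -0.5454    0.5454    0.1818    0.3636
  Equil       1.096      1.07     6.237     4.397
  solve Keq expr → x = 0.1818; check Q = 112.3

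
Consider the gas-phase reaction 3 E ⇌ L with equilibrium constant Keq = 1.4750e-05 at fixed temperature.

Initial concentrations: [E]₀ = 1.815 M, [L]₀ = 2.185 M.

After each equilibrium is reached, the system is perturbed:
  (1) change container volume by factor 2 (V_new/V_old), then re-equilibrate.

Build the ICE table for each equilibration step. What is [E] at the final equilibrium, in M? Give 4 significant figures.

Q₀ = 0.3654 vs Keq = 1.4750e-05 ⇒ Q>K, reverse
Step 1:
                    E           L
  Initial       1.815       2.185
  Change        6.529      -2.176
  Equil         8.344     0.00857
  solve Keq expr → x = -2.176; check Q = 1.4750e-05
Then change container volume by factor 2 (V_new/V_old).
Step 2:
                    E           L
  Initial       4.172    0.004285
  Change     0.009619   -0.003206
  Equil         4.182    0.001079
  solve Keq expr → x = -0.003206; check Q = 1.4750e-05

[E]_eq = 4.182 M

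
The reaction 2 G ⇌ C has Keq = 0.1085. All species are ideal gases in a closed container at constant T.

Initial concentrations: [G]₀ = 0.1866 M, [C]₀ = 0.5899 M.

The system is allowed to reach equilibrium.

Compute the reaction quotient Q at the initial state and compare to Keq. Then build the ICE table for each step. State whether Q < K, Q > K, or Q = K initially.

Q₀ = 16.94 vs Keq = 0.1085 ⇒ Q>K, reverse
Step 1:
                  G         C
  init       0.1866    0.5899
  Δ           0.916    -0.458
  eq          1.103    0.1319
  solve Keq expr → x = -0.458; check Q = 0.1085

Q₀ = 16.94; Q > K (proceeds reverse)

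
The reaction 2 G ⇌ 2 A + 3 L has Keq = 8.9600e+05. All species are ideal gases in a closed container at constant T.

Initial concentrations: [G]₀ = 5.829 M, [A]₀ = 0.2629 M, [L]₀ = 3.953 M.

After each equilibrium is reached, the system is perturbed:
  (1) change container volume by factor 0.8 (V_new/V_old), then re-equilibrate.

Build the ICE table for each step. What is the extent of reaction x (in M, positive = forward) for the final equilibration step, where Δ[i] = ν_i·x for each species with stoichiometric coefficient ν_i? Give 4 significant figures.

Q₀ = 0.1257 vs Keq = 8.9600e+05 ⇒ Q<K, forward
Step 1:
                   G          A          L
  init         5.829     0.2629      3.953
  Δ           -5.564      5.564      8.345
  eq          0.2655      5.826       12.3
  solve Keq expr → x = 2.782; check Q = 8.9600e+05
Then change container volume by factor 0.8 (V_new/V_old).
Step 2:
                   G          A          L
  init        0.3318      7.283      15.37
  Δ           0.1167    -0.1167    -0.1751
  eq          0.4486      7.166       15.2
  solve Keq expr → x = -0.05836; check Q = 8.9600e+05

x = -0.05836 M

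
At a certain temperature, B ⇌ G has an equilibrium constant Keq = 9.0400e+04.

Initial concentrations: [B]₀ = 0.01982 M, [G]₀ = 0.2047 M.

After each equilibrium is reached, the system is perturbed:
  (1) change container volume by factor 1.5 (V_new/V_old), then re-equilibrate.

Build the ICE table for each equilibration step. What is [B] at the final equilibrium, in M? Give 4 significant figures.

[B]_eq = 1.6557e-06 M

Q₀ = 10.33 vs Keq = 9.0400e+04 ⇒ Q<K, forward
Step 1:
                    B           G
  I           0.01982      0.2047
  C          -0.01982     0.01982
  E        2.4836e-06      0.2245
  solve Keq expr → x = 0.01982; check Q = 9.0400e+04
Then change container volume by factor 1.5 (V_new/V_old).
Step 2:
                    B           G
  I        1.6557e-06      0.1497
  C                 0           0
  E        1.6557e-06      0.1497
  solve Keq expr → x = 0; check Q = 9.0400e+04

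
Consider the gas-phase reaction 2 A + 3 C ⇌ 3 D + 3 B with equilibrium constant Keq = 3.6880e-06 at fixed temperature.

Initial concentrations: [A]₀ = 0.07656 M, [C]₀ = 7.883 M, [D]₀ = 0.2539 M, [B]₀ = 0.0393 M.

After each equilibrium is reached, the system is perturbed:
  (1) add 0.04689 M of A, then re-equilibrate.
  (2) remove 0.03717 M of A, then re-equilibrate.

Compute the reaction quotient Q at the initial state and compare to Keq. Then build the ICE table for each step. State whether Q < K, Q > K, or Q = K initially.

Q₀ = 3.4601e-07 vs Keq = 3.6880e-06 ⇒ Q<K, forward
Step 1:
                   A          C          D          B
  init       0.07656      7.883     0.2539     0.0393
  Δ         -0.01756   -0.02634    0.02634    0.02634
  eq           0.059      7.857     0.2802    0.06564
  solve Keq expr → x = 0.008781; check Q = 3.6880e-06
Then add 0.04689 M of A.
Step 2:
                   A          C          D          B
  init        0.1059      7.857     0.2802    0.06564
  Δ         -0.01209   -0.01814    0.01814    0.01814
  eq         0.09379      7.839     0.2984    0.08379
  solve Keq expr → x = 0.006047; check Q = 3.6880e-06
Then remove 0.03717 M of A.
Step 3:
                   A          C          D          B
  init       0.05662      7.839     0.2984    0.08379
  Δ         0.009389    0.01408   -0.01408   -0.01408
  eq         0.06601      7.853     0.2843     0.0697
  solve Keq expr → x = -0.004694; check Q = 3.6880e-06

Q₀ = 3.4601e-07; Q < K (proceeds forward)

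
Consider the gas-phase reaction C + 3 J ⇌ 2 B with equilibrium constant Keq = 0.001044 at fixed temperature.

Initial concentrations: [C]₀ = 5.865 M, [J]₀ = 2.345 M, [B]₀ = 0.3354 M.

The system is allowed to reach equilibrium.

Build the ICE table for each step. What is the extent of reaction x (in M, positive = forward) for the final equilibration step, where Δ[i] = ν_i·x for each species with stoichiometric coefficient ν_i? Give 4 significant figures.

Q₀ = 0.001487 vs Keq = 0.001044 ⇒ Q>K, reverse
Step 1:
                    C           J           B
  I             5.865       2.345      0.3354
  C           0.02119     0.06356    -0.04238
  E             5.886       2.409       0.293
  solve Keq expr → x = -0.02119; check Q = 0.001044

x = -0.02119 M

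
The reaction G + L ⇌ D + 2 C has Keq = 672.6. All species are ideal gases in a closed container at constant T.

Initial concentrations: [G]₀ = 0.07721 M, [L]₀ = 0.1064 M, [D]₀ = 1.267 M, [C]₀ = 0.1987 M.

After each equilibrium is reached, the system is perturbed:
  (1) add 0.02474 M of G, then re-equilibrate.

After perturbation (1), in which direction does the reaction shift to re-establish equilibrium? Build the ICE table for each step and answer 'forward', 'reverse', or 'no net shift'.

Q₀ = 6.089 vs Keq = 672.6 ⇒ Q<K, forward
Step 1:
                  G         L         D         C
  I         0.07721    0.1064     1.267    0.1987
  C        -0.07075  -0.07075   0.07075    0.1415
  E        0.006458   0.03565     1.338    0.3402
  solve Keq expr → x = 0.07075; check Q = 672.6
Then add 0.02474 M of G.
Step 2:
                  G         L         D         C
  I          0.0312   0.03565     1.338    0.3402
  C        -0.01653  -0.01653   0.01653   0.03305
  E         0.01467   0.01912     1.354    0.3733
  solve Keq expr → x = 0.01653; check Q = 672.6

Direction: forward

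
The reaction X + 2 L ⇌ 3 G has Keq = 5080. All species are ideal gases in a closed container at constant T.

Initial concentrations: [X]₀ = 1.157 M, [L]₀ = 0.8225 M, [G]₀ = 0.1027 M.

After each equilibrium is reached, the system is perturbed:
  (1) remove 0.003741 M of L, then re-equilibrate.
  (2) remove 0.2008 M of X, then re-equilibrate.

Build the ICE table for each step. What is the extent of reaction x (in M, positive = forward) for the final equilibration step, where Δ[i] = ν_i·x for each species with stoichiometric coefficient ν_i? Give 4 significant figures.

x = -0.001857 M

Q₀ = 0.001384 vs Keq = 5080 ⇒ Q<K, forward
Step 1:
                   X          L          G
  I            1.157     0.8225     0.1027
  C          -0.3993    -0.7986      1.198
  E           0.7577    0.02391      1.301
  solve Keq expr → x = 0.3993; check Q = 5080
Then remove 0.003741 M of L.
Step 2:
                   X          L          G
  I           0.7577    0.02017      1.301
  C         0.001783   0.003566  -0.005349
  E           0.7595    0.02373      1.295
  solve Keq expr → x = -0.001783; check Q = 5080
Then remove 0.2008 M of X.
Step 3:
                   X          L          G
  I           0.5587    0.02373      1.295
  C         0.001857   0.003714  -0.005571
  E           0.5605    0.02745       1.29
  solve Keq expr → x = -0.001857; check Q = 5080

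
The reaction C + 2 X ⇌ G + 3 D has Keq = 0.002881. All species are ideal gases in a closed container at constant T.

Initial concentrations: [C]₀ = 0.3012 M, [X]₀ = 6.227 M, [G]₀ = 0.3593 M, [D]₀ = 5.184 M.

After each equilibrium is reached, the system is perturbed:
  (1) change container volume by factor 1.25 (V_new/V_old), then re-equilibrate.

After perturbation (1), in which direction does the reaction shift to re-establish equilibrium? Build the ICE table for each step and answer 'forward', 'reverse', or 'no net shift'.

Q₀ = 4.286 vs Keq = 0.002881 ⇒ Q>K, reverse
Step 1:
                   C          X          G          D
  I           0.3012      6.227     0.3593      5.184
  C            0.358      0.716     -0.358     -1.074
  E           0.6592      6.943   0.001319       4.11
  solve Keq expr → x = -0.358; check Q = 0.002881
Then change container volume by factor 1.25 (V_new/V_old).
Step 2:
                   C          X          G          D
  I           0.5273      5.554   0.001055      3.288
  C       -2.6186e-04 -5.2372e-04 2.6186e-04 7.8559e-04
  E           0.5271      5.554   0.001317      3.289
  solve Keq expr → x = 2.6186e-04; check Q = 0.002881

Direction: forward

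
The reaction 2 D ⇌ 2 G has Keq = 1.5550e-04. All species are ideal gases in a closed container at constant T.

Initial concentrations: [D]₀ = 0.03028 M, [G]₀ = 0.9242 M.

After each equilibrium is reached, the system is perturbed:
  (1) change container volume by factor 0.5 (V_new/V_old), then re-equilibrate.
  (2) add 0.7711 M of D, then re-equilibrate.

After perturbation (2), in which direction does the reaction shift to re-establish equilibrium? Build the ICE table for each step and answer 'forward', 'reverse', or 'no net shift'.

Q₀ = 931.6 vs Keq = 1.5550e-04 ⇒ Q>K, reverse
Step 1:
                  D         G
  Initial   0.03028    0.9242
  Change     0.9124   -0.9124
  Equil      0.9427   0.01176
  solve Keq expr → x = -0.4562; check Q = 1.5550e-04
Then change container volume by factor 0.5 (V_new/V_old).
Step 2:
                  D         G
  Initial     1.885   0.02351
  Change          0         0
  Equil       1.885   0.02351
  solve Keq expr → x = 0; check Q = 1.5550e-04
Then add 0.7711 M of D.
Step 3:
                  D         G
  Initial     2.657   0.02351
  Change  -0.009497  0.009497
  Equil       2.647   0.03301
  solve Keq expr → x = 0.004749; check Q = 1.5550e-04

Direction: forward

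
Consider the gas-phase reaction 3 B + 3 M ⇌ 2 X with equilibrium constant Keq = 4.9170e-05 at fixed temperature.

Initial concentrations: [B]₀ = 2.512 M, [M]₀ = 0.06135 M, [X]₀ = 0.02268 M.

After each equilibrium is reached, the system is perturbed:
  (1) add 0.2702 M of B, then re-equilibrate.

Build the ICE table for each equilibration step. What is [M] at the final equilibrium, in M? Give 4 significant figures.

[M]_eq = 0.09394 M

Q₀ = 0.1405 vs Keq = 4.9170e-05 ⇒ Q>K, reverse
Step 1:
                  B         M         X
  init        2.512   0.06135   0.02268
  Δ         0.03279   0.03279  -0.02186
  eq          2.545   0.09414 8.2218e-04
  solve Keq expr → x = -0.01093; check Q = 4.9170e-05
Then add 0.2702 M of B.
Step 2:
                  B         M         X
  init        2.815   0.09414 8.2218e-04
  Δ       -1.9689e-04 -1.9689e-04 1.3126e-04
  eq          2.815   0.09394 9.5344e-04
  solve Keq expr → x = 6.5631e-05; check Q = 4.9170e-05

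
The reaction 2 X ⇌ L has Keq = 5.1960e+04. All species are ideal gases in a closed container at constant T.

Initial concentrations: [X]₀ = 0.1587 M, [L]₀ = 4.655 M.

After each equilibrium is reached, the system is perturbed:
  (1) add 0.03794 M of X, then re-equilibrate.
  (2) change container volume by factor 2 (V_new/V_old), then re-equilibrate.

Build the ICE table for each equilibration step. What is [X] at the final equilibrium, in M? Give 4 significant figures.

Q₀ = 184.8 vs Keq = 5.1960e+04 ⇒ Q<K, forward
Step 1:
                   X          L
  init        0.1587      4.655
  Δ          -0.1492    0.07458
  eq        0.009541       4.73
  solve Keq expr → x = 0.07458; check Q = 5.1960e+04
Then add 0.03794 M of X.
Step 2:
                   X          L
  init       0.04748       4.73
  Δ         -0.03792    0.01896
  eq         0.00956      4.749
  solve Keq expr → x = 0.01896; check Q = 5.1960e+04
Then change container volume by factor 2 (V_new/V_old).
Step 3:
                   X          L
  init       0.00478      2.374
  Δ         0.001978 -9.8924e-04
  eq        0.006758      2.373
  solve Keq expr → x = -9.8924e-04; check Q = 5.1960e+04

[X]_eq = 0.006758 M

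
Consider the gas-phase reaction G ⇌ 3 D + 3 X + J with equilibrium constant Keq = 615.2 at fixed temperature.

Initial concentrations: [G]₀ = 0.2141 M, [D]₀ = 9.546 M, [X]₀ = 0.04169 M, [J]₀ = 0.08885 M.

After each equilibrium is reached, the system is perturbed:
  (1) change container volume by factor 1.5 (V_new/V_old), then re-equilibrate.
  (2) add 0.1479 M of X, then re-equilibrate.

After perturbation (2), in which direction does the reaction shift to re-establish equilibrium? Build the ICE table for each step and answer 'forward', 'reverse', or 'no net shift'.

Q₀ = 0.02616 vs Keq = 615.2 ⇒ Q<K, forward
Step 1:
                   G          D          X          J
  init        0.2141      9.546    0.04169    0.08885
  Δ          -0.1583      0.475      0.475     0.1583
  eq         0.05577      10.02     0.5167     0.2472
  solve Keq expr → x = 0.1583; check Q = 615.2
Then change container volume by factor 1.5 (V_new/V_old).
Step 2:
                   G          D          X          J
  init       0.03718      6.681     0.3445     0.1648
  Δ         -0.02928    0.08783    0.08783    0.02928
  eq        0.007902      6.768     0.4323     0.1941
  solve Keq expr → x = 0.02928; check Q = 615.2
Then add 0.1479 M of X.
Step 3:
                   G          D          X          J
  init      0.007902      6.768     0.5802     0.1941
  Δ         0.008046   -0.02414   -0.02414  -0.008046
  eq         0.01595      6.744      0.556      0.186
  solve Keq expr → x = -0.008046; check Q = 615.2

Direction: reverse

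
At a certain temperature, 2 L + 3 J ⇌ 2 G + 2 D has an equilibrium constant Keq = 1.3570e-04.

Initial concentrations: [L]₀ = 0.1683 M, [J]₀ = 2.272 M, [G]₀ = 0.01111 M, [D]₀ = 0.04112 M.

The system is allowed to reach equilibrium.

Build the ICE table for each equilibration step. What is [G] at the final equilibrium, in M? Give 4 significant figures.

[G]_eq = 0.0554 M

Q₀ = 6.2826e-07 vs Keq = 1.3570e-04 ⇒ Q<K, forward
Step 1:
                   L          J          G          D
  I           0.1683      2.272    0.01111    0.04112
  C         -0.04429   -0.06644    0.04429    0.04429
  E            0.124      2.206     0.0554    0.08541
  solve Keq expr → x = 0.02215; check Q = 1.3570e-04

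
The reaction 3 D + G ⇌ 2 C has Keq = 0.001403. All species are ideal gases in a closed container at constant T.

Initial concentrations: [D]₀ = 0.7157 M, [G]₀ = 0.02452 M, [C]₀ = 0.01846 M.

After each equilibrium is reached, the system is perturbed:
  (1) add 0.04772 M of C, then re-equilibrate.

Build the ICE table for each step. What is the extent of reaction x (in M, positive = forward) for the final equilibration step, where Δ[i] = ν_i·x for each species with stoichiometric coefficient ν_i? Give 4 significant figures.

x = -0.02281 M

Q₀ = 0.03791 vs Keq = 0.001403 ⇒ Q>K, reverse
Step 1:
                  D         G         C
  Initial    0.7157   0.02452   0.01846
  Change    0.02137  0.007122  -0.01424
  Equil      0.7371   0.03164  0.004216
  solve Keq expr → x = -0.007122; check Q = 0.001403
Then add 0.04772 M of C.
Step 2:
                  D         G         C
  Initial    0.7371   0.03164   0.05194
  Change    0.06843   0.02281  -0.04562
  Equil      0.8055   0.05445  0.006319
  solve Keq expr → x = -0.02281; check Q = 0.001403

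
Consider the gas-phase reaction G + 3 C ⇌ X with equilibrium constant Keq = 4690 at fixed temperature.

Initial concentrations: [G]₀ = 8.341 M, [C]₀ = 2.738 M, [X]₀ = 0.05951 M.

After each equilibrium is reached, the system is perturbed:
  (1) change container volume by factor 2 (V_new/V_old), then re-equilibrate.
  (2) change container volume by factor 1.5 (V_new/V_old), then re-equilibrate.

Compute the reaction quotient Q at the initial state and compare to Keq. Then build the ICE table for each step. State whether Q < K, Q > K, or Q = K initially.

Q₀ = 3.4759e-04; Q < K (proceeds forward)

Q₀ = 3.4759e-04 vs Keq = 4690 ⇒ Q<K, forward
Step 1:
                   G          C          X
  I            8.341      2.738    0.05951
  C          -0.9026     -2.708     0.9026
  E            7.438    0.03021     0.9621
  solve Keq expr → x = 0.9026; check Q = 4690
Then change container volume by factor 2 (V_new/V_old).
Step 2:
                   G          C          X
  I            3.719    0.01511     0.4811
  C         0.004996    0.01499  -0.004996
  E            3.724    0.03009     0.4761
  solve Keq expr → x = -0.004996; check Q = 4690
Then change container volume by factor 1.5 (V_new/V_old).
Step 3:
                   G          C          X
  I            2.483    0.02006     0.3174
  C         0.003304   0.009913  -0.003304
  E            2.486    0.02998     0.3141
  solve Keq expr → x = -0.003304; check Q = 4690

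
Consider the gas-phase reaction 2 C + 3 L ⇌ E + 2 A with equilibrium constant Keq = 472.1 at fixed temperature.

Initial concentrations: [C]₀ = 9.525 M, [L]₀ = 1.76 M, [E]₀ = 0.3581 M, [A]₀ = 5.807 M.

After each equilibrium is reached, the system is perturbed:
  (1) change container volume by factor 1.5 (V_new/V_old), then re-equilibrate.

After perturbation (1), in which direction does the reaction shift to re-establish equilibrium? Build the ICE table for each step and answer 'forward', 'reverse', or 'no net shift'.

Direction: reverse

Q₀ = 0.02441 vs Keq = 472.1 ⇒ Q<K, forward
Step 1:
                   C          L          E          A
  init         9.525       1.76     0.3581      5.807
  Δ           -1.101     -1.651     0.5503      1.101
  eq           8.424      0.109     0.9084      6.908
  solve Keq expr → x = 0.5503; check Q = 472.1
Then change container volume by factor 1.5 (V_new/V_old).
Step 2:
                   C          L          E          A
  init         5.616    0.07264     0.6056      4.605
  Δ          0.01453     0.0218  -0.007267   -0.01453
  eq           5.631    0.09444     0.5984      4.591
  solve Keq expr → x = -0.007267; check Q = 472.1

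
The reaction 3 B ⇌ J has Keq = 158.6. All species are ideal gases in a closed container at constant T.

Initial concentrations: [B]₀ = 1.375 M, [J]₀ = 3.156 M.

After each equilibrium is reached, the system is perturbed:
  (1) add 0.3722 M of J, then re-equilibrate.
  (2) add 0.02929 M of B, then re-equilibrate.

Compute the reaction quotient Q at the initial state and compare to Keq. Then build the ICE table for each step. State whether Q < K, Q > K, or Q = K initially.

Q₀ = 1.214; Q < K (proceeds forward)

Q₀ = 1.214 vs Keq = 158.6 ⇒ Q<K, forward
Step 1:
                    B           J
  Initial       1.375       3.156
  Change       -1.094      0.3647
  Equil         0.281       3.521
  solve Keq expr → x = 0.3647; check Q = 158.6
Then add 0.3722 M of J.
Step 2:
                    B           J
  Initial       0.281       3.893
  Change     0.009495   -0.003165
  Equil        0.2905        3.89
  solve Keq expr → x = -0.003165; check Q = 158.6
Then add 0.02929 M of B.
Step 3:
                    B           J
  Initial      0.3198        3.89
  Change     -0.02905    0.009683
  Equil        0.2908       3.899
  solve Keq expr → x = 0.009683; check Q = 158.6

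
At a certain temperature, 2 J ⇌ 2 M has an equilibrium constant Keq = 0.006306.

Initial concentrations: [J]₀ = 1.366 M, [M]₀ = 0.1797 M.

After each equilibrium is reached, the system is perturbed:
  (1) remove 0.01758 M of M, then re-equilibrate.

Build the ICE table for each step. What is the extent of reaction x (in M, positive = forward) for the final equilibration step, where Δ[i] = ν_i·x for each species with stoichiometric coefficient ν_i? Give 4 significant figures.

x = 0.008143 M

Q₀ = 0.01731 vs Keq = 0.006306 ⇒ Q>K, reverse
Step 1:
                   J          M
  I            1.366     0.1797
  C          0.06599   -0.06599
  E            1.432     0.1137
  solve Keq expr → x = -0.03299; check Q = 0.006306
Then remove 0.01758 M of M.
Step 2:
                   J          M
  I            1.432    0.09613
  C         -0.01629    0.01629
  E            1.416     0.1124
  solve Keq expr → x = 0.008143; check Q = 0.006306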